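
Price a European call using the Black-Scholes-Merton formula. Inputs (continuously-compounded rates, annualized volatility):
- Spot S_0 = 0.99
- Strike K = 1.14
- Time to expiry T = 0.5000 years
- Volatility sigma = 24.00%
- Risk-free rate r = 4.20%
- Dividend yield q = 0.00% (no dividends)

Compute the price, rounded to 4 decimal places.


d1 = (ln(S/K) + (r - q + 0.5*sigma^2) * T) / (sigma * sqrt(T)) = -0.62271711
d2 = d1 - sigma * sqrt(T) = -0.79242274
exp(-rT) = 0.97921896; exp(-qT) = 1.00000000
C = S_0 * exp(-qT) * N(d1) - K * exp(-rT) * N(d2)
N(d1) = 0.26673522; N(d2) = 0.21405711
C = 0.9900 * 1.00000000 * 0.26673522 - 1.1400 * 0.97921896 * 0.21405711 = 0.0251

Answer: Price = 0.0251


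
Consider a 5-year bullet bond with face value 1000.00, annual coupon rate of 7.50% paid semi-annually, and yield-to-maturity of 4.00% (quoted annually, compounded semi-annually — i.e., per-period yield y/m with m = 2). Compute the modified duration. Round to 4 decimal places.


Coupon per period c = face * coupon_rate / m = 37.500000
Periods per year m = 2; per-period yield y/m = 0.020000
Number of cashflows N = 10
Cashflows (t years, CF_t, discount factor 1/(1+y/m)^(m*t), PV):
  t = 0.5000: CF_t = 37.500000, DF = 0.980392, PV = 36.764706
  t = 1.0000: CF_t = 37.500000, DF = 0.961169, PV = 36.043829
  t = 1.5000: CF_t = 37.500000, DF = 0.942322, PV = 35.337088
  t = 2.0000: CF_t = 37.500000, DF = 0.923845, PV = 34.644203
  t = 2.5000: CF_t = 37.500000, DF = 0.905731, PV = 33.964905
  t = 3.0000: CF_t = 37.500000, DF = 0.887971, PV = 33.298927
  t = 3.5000: CF_t = 37.500000, DF = 0.870560, PV = 32.646007
  t = 4.0000: CF_t = 37.500000, DF = 0.853490, PV = 32.005889
  t = 4.5000: CF_t = 37.500000, DF = 0.836755, PV = 31.378322
  t = 5.0000: CF_t = 1037.500000, DF = 0.820348, PV = 851.111361
Price P = sum_t PV_t = 1157.195238
First compute Macaulay numerator sum_t t * PV_t:
  t * PV_t at t = 0.5000: 18.382353
  t * PV_t at t = 1.0000: 36.043829
  t * PV_t at t = 1.5000: 53.005631
  t * PV_t at t = 2.0000: 69.288407
  t * PV_t at t = 2.5000: 84.912263
  t * PV_t at t = 3.0000: 99.896780
  t * PV_t at t = 3.5000: 114.261023
  t * PV_t at t = 4.0000: 128.023556
  t * PV_t at t = 4.5000: 141.202451
  t * PV_t at t = 5.0000: 4255.556806
Macaulay duration D = 5000.573100 / 1157.195238 = 4.321287
Modified duration = D / (1 + y/m) = 4.321287 / (1 + 0.020000) = 4.236556

Answer: Modified duration = 4.2366


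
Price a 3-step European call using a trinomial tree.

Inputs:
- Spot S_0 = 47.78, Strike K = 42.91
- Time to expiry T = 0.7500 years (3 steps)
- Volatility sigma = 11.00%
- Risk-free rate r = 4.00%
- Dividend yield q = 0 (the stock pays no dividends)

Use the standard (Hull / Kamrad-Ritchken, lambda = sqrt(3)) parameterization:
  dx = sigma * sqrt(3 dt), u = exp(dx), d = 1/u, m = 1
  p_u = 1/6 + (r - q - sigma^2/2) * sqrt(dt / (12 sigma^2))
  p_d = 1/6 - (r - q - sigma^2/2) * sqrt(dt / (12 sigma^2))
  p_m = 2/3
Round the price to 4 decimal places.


dt = T/N = 0.250000; dx = sigma*sqrt(3*dt) = 0.095263
u = exp(dx) = 1.099948; d = 1/u = 0.909134
p_u = 0.211214, p_m = 0.666667, p_d = 0.122119
Discount per step: exp(-r*dt) = 0.990050
Stock lattice S(k, j) with j the centered position index:
  k=0: S(0,+0) = 47.7800
  k=1: S(1,-1) = 43.4384; S(1,+0) = 47.7800; S(1,+1) = 52.5555
  k=2: S(2,-2) = 39.4913; S(2,-1) = 43.4384; S(2,+0) = 47.7800; S(2,+1) = 52.5555; S(2,+2) = 57.8083
  k=3: S(3,-3) = 35.9029; S(3,-2) = 39.4913; S(3,-1) = 43.4384; S(3,+0) = 47.7800; S(3,+1) = 52.5555; S(3,+2) = 57.8083; S(3,+3) = 63.5861
Terminal payoffs V(N, j) = max(S_T - K, 0):
  V(3,-3) = 0.000000; V(3,-2) = 0.000000; V(3,-1) = 0.528422; V(3,+0) = 4.870000; V(3,+1) = 9.645510; V(3,+2) = 14.898321; V(3,+3) = 20.676140
Backward induction: V(k, j) = exp(-r*dt) * [p_u * V(k+1, j+1) + p_m * V(k+1, j) + p_d * V(k+1, j-1)]
  V(2,-2) = exp(-r*dt) * [p_u*0.528422 + p_m*0.000000 + p_d*0.000000] = 0.110500
  V(2,-1) = exp(-r*dt) * [p_u*4.870000 + p_m*0.528422 + p_d*0.000000] = 1.367156
  V(2,+0) = exp(-r*dt) * [p_u*9.645510 + p_m*4.870000 + p_d*0.528422] = 5.295250
  V(2,+1) = exp(-r*dt) * [p_u*14.898321 + p_m*9.645510 + p_d*4.870000] = 10.070589
  V(2,+2) = exp(-r*dt) * [p_u*20.676140 + p_m*14.898321 + p_d*9.645510] = 15.323212
  V(1,-1) = exp(-r*dt) * [p_u*5.295250 + p_m*1.367156 + p_d*0.110500] = 2.023033
  V(1,+0) = exp(-r*dt) * [p_u*10.070589 + p_m*5.295250 + p_d*1.367156] = 5.766225
  V(1,+1) = exp(-r*dt) * [p_u*15.323212 + p_m*10.070589 + p_d*5.295250] = 10.491420
  V(0,+0) = exp(-r*dt) * [p_u*10.491420 + p_m*5.766225 + p_d*2.023033] = 6.244383

Answer: Price = V(0,0) = 6.2444


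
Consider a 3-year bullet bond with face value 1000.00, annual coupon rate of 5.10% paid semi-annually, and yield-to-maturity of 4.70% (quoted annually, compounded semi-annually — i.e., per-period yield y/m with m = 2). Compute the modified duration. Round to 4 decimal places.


Answer: Modified duration = 2.7560

Derivation:
Coupon per period c = face * coupon_rate / m = 25.500000
Periods per year m = 2; per-period yield y/m = 0.023500
Number of cashflows N = 6
Cashflows (t years, CF_t, discount factor 1/(1+y/m)^(m*t), PV):
  t = 0.5000: CF_t = 25.500000, DF = 0.977040, PV = 24.914509
  t = 1.0000: CF_t = 25.500000, DF = 0.954606, PV = 24.342461
  t = 1.5000: CF_t = 25.500000, DF = 0.932688, PV = 23.783548
  t = 2.0000: CF_t = 25.500000, DF = 0.911273, PV = 23.237467
  t = 2.5000: CF_t = 25.500000, DF = 0.890350, PV = 22.703925
  t = 3.0000: CF_t = 1025.500000, DF = 0.869907, PV = 892.089818
Price P = sum_t PV_t = 1011.071729
First compute Macaulay numerator sum_t t * PV_t:
  t * PV_t at t = 0.5000: 12.457255
  t * PV_t at t = 1.0000: 24.342461
  t * PV_t at t = 1.5000: 35.675322
  t * PV_t at t = 2.0000: 46.474935
  t * PV_t at t = 2.5000: 56.759813
  t * PV_t at t = 3.0000: 2676.269455
Macaulay duration D = 2851.979240 / 1011.071729 = 2.820749
Modified duration = D / (1 + y/m) = 2.820749 / (1 + 0.023500) = 2.755983


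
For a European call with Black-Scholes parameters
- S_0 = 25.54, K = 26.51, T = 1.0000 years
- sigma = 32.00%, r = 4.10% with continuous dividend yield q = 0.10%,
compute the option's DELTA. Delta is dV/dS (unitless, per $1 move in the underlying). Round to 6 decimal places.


Answer: Delta = 0.566343

Derivation:
d1 = 0.1685119697; d2 = -0.1514880303
phi(d1) = 0.3933180625; exp(-qT) = 0.9990004998; exp(-rT) = 0.9598291299
N(d1) = 0.5669097361
Delta = exp(-qT) * N(d1) = 0.9990004998 * 0.5669097361 = 0.566343


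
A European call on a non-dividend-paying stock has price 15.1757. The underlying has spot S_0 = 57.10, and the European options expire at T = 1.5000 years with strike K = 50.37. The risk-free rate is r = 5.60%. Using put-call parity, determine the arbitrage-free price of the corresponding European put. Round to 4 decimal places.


Answer: Put price = 4.3875

Derivation:
Put-call parity: C - P = S_0 * exp(-qT) - K * exp(-rT).
S_0 * exp(-qT) = 57.1000 * 1.00000000 = 57.10000000
K * exp(-rT) = 50.3700 * 0.91943126 = 46.31175237
P = C - S*exp(-qT) + K*exp(-rT)
P = 15.1757 - 57.10000000 + 46.31175237 = 4.3875


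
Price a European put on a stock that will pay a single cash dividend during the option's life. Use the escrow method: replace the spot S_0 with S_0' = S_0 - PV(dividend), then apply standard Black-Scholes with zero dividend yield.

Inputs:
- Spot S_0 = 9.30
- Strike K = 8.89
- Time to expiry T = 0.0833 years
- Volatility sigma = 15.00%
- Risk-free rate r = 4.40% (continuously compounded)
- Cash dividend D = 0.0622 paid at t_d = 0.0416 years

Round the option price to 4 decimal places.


PV(D) = D * exp(-r * t_d) = 0.0622 * 0.99817127 = 0.06208625
S_0' = S_0 - PV(D) = 9.3000 - 0.06208625 = 9.23791375
d1 = (ln(S_0'/K) + (r + sigma^2/2)*T) / (sigma*sqrt(T)) = 0.99304134
d2 = d1 - sigma*sqrt(T) = 0.94974873
exp(-rT) = 0.99634151
N(-d1) = 0.16034490; N(-d2) = 0.17111997
P = K * exp(-rT) * N(-d2) - S_0' * N(-d1) = 8.8900 * 0.99634151 * 0.17111997 - 9.23791375 * 0.16034490 = 0.0344

Answer: Price = 0.0344


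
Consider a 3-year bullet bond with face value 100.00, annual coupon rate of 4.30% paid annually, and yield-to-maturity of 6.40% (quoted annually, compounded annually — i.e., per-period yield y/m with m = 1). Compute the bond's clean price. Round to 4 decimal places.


Coupon per period c = face * coupon_rate / m = 4.300000
Periods per year m = 1; per-period yield y/m = 0.064000
Number of cashflows N = 3
Cashflows (t years, CF_t, discount factor 1/(1+y/m)^(m*t), PV):
  t = 1.0000: CF_t = 4.300000, DF = 0.939850, PV = 4.041353
  t = 2.0000: CF_t = 4.300000, DF = 0.883317, PV = 3.798264
  t = 3.0000: CF_t = 104.300000, DF = 0.830185, PV = 86.588342
Price P = sum_t PV_t = 94.427960

Answer: Price = 94.4280


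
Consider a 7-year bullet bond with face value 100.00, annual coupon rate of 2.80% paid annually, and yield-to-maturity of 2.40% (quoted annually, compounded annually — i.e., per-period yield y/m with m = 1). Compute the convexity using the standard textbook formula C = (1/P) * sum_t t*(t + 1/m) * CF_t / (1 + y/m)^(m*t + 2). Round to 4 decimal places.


Coupon per period c = face * coupon_rate / m = 2.800000
Periods per year m = 1; per-period yield y/m = 0.024000
Number of cashflows N = 7
Cashflows (t years, CF_t, discount factor 1/(1+y/m)^(m*t), PV):
  t = 1.0000: CF_t = 2.800000, DF = 0.976562, PV = 2.734375
  t = 2.0000: CF_t = 2.800000, DF = 0.953674, PV = 2.670288
  t = 3.0000: CF_t = 2.800000, DF = 0.931323, PV = 2.607703
  t = 4.0000: CF_t = 2.800000, DF = 0.909495, PV = 2.546585
  t = 5.0000: CF_t = 2.800000, DF = 0.888178, PV = 2.486900
  t = 6.0000: CF_t = 2.800000, DF = 0.867362, PV = 2.428613
  t = 7.0000: CF_t = 102.800000, DF = 0.847033, PV = 87.074987
Price P = sum_t PV_t = 102.549451
Convexity numerator sum_t t*(t + 1/m) * CF_t / (1+y/m)^(m*t + 2):
  t = 1.0000: term = 5.215406
  t = 2.0000: term = 15.279511
  t = 3.0000: term = 29.842795
  t = 4.0000: term = 48.572257
  t = 5.0000: term = 71.150768
  t = 6.0000: term = 97.276440
  t = 7.0000: term = 4650.306006
Convexity = (1/P) * sum = 4917.643183 / 102.549451 = 47.953871

Answer: Convexity = 47.9539


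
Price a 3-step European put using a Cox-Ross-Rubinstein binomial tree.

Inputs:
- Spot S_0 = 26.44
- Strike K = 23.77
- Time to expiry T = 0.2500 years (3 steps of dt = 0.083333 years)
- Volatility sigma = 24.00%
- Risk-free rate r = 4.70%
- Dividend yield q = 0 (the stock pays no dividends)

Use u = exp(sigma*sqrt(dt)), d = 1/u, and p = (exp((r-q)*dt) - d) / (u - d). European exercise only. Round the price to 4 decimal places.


dt = T/N = 0.083333
u = exp(sigma*sqrt(dt)) = 1.071738; d = 1/u = 0.933063
p = (exp((r-q)*dt) - d) / (u - d) = 0.510985
Discount per step: exp(-r*dt) = 0.996091
Stock lattice S(k, i) with i counting down-moves:
  k=0: S(0,0) = 26.4400
  k=1: S(1,0) = 28.3368; S(1,1) = 24.6702
  k=2: S(2,0) = 30.3696; S(2,1) = 26.4400; S(2,2) = 23.0189
  k=3: S(3,0) = 32.5483; S(3,1) = 28.3368; S(3,2) = 24.6702; S(3,3) = 21.4781
Terminal payoffs V(N, i) = max(K - S_T, 0):
  V(3,0) = 0.000000; V(3,1) = 0.000000; V(3,2) = 0.000000; V(3,3) = 2.291941
Backward induction: V(k, i) = exp(-r*dt) * [p * V(k+1, i) + (1-p) * V(k+1, i+1)].
  V(2,0) = exp(-r*dt) * [p*0.000000 + (1-p)*0.000000] = 0.000000
  V(2,1) = exp(-r*dt) * [p*0.000000 + (1-p)*0.000000] = 0.000000
  V(2,2) = exp(-r*dt) * [p*0.000000 + (1-p)*2.291941] = 1.116411
  V(1,0) = exp(-r*dt) * [p*0.000000 + (1-p)*0.000000] = 0.000000
  V(1,1) = exp(-r*dt) * [p*0.000000 + (1-p)*1.116411] = 0.543808
  V(0,0) = exp(-r*dt) * [p*0.000000 + (1-p)*0.543808] = 0.264890

Answer: Price = V(0,0) = 0.2649


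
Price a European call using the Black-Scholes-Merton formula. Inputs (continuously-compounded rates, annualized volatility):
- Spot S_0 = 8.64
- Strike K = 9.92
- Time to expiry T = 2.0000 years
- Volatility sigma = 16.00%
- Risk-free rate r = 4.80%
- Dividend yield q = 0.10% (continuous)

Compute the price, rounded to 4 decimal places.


d1 = (ln(S/K) + (r - q + 0.5*sigma^2) * T) / (sigma * sqrt(T)) = -0.08198169
d2 = d1 - sigma * sqrt(T) = -0.30825586
exp(-rT) = 0.90846402; exp(-qT) = 0.99800200
C = S_0 * exp(-qT) * N(d1) - K * exp(-rT) * N(d2)
N(d1) = 0.46733064; N(d2) = 0.37894383
C = 8.6400 * 0.99800200 * 0.46733064 - 9.9200 * 0.90846402 * 0.37894383 = 0.6146

Answer: Price = 0.6146


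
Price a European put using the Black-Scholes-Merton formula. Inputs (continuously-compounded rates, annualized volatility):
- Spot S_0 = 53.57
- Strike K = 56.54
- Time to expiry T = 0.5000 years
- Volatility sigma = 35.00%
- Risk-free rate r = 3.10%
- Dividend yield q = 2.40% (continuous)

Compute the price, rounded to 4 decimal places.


Answer: Price = 6.8275

Derivation:
d1 = (ln(S/K) + (r - q + 0.5*sigma^2) * T) / (sigma * sqrt(T)) = -0.08014204
d2 = d1 - sigma * sqrt(T) = -0.32762941
exp(-rT) = 0.98461951; exp(-qT) = 0.98807171
P = K * exp(-rT) * N(-d2) - S_0 * exp(-qT) * N(-d1)
N(-d1) = 0.53193786; N(-d2) = 0.62840406
P = 56.5400 * 0.98461951 * 0.62840406 - 53.5700 * 0.98807171 * 0.53193786 = 6.8275


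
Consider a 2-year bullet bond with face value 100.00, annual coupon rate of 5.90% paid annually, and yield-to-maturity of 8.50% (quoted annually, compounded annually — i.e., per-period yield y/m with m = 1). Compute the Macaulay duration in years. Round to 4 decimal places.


Coupon per period c = face * coupon_rate / m = 5.900000
Periods per year m = 1; per-period yield y/m = 0.085000
Number of cashflows N = 2
Cashflows (t years, CF_t, discount factor 1/(1+y/m)^(m*t), PV):
  t = 1.0000: CF_t = 5.900000, DF = 0.921659, PV = 5.437788
  t = 2.0000: CF_t = 105.900000, DF = 0.849455, PV = 89.957315
Price P = sum_t PV_t = 95.395103
Macaulay numerator sum_t t * PV_t:
  t * PV_t at t = 1.0000: 5.437788
  t * PV_t at t = 2.0000: 179.914630
Macaulay duration D = (sum_t t * PV_t) / P = 185.352418 / 95.395103 = 1.942997

Answer: Macaulay duration = 1.9430 years


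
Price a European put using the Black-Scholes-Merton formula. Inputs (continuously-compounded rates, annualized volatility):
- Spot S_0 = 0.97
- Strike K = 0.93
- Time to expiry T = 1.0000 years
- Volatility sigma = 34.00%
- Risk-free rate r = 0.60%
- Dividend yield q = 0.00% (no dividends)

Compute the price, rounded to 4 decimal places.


Answer: Price = 0.1063

Derivation:
d1 = (ln(S/K) + (r - q + 0.5*sigma^2) * T) / (sigma * sqrt(T)) = 0.31150437
d2 = d1 - sigma * sqrt(T) = -0.02849563
exp(-rT) = 0.99401796; exp(-qT) = 1.00000000
P = K * exp(-rT) * N(-d2) - S_0 * exp(-qT) * N(-d1)
N(-d1) = 0.37770861; N(-d2) = 0.51136657
P = 0.9300 * 0.99401796 * 0.51136657 - 0.9700 * 1.00000000 * 0.37770861 = 0.1063


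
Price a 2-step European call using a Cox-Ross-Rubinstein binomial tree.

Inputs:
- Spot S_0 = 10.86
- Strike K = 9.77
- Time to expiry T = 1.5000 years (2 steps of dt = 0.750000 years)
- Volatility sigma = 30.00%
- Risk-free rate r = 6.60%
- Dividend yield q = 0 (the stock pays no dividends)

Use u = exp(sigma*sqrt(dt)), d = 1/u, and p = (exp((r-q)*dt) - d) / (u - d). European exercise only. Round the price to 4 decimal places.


dt = T/N = 0.750000
u = exp(sigma*sqrt(dt)) = 1.296681; d = 1/u = 0.771200
p = (exp((r-q)*dt) - d) / (u - d) = 0.531981
Discount per step: exp(-r*dt) = 0.951705
Stock lattice S(k, i) with i counting down-moves:
  k=0: S(0,0) = 10.8600
  k=1: S(1,0) = 14.0820; S(1,1) = 8.3752
  k=2: S(2,0) = 18.2598; S(2,1) = 10.8600; S(2,2) = 6.4590
Terminal payoffs V(N, i) = max(S_T - K, 0):
  V(2,0) = 8.489793; V(2,1) = 1.090000; V(2,2) = 0.000000
Backward induction: V(k, i) = exp(-r*dt) * [p * V(k+1, i) + (1-p) * V(k+1, i+1)].
  V(1,0) = exp(-r*dt) * [p*8.489793 + (1-p)*1.090000] = 4.783792
  V(1,1) = exp(-r*dt) * [p*1.090000 + (1-p)*0.000000] = 0.551855
  V(0,0) = exp(-r*dt) * [p*4.783792 + (1-p)*0.551855] = 2.667786

Answer: Price = V(0,0) = 2.6678


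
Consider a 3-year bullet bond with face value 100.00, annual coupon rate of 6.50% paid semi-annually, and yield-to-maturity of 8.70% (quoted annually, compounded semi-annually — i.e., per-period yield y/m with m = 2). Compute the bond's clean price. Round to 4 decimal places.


Answer: Price = 94.2988

Derivation:
Coupon per period c = face * coupon_rate / m = 3.250000
Periods per year m = 2; per-period yield y/m = 0.043500
Number of cashflows N = 6
Cashflows (t years, CF_t, discount factor 1/(1+y/m)^(m*t), PV):
  t = 0.5000: CF_t = 3.250000, DF = 0.958313, PV = 3.114518
  t = 1.0000: CF_t = 3.250000, DF = 0.918365, PV = 2.984685
  t = 1.5000: CF_t = 3.250000, DF = 0.880081, PV = 2.860263
  t = 2.0000: CF_t = 3.250000, DF = 0.843393, PV = 2.741028
  t = 2.5000: CF_t = 3.250000, DF = 0.808235, PV = 2.626764
  t = 3.0000: CF_t = 103.250000, DF = 0.774543, PV = 79.971518
Price P = sum_t PV_t = 94.298777


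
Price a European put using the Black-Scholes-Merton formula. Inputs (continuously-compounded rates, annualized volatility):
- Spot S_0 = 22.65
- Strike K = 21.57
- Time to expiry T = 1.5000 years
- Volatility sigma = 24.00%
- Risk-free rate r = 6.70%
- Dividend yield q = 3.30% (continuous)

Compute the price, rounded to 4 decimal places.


d1 = (ln(S/K) + (r - q + 0.5*sigma^2) * T) / (sigma * sqrt(T)) = 0.48668773
d2 = d1 - sigma * sqrt(T) = 0.19274896
exp(-rT) = 0.90438511; exp(-qT) = 0.95170516
P = K * exp(-rT) * N(-d2) - S_0 * exp(-qT) * N(-d1)
N(-d1) = 0.31323982; N(-d2) = 0.42357779
P = 21.5700 * 0.90438511 * 0.42357779 - 22.6500 * 0.95170516 * 0.31323982 = 1.5107

Answer: Price = 1.5107


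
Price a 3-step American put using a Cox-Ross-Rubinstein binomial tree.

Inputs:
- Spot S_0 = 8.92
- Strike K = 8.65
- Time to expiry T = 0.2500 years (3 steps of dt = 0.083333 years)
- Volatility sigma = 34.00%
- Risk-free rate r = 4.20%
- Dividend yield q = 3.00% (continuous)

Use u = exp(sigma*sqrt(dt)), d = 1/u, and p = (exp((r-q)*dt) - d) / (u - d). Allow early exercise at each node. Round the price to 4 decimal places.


dt = T/N = 0.083333
u = exp(sigma*sqrt(dt)) = 1.103128; d = 1/u = 0.906513
p = (exp((r-q)*dt) - d) / (u - d) = 0.480571
Discount per step: exp(-r*dt) = 0.996506
Stock lattice S(k, i) with i counting down-moves:
  k=0: S(0,0) = 8.9200
  k=1: S(1,0) = 9.8399; S(1,1) = 8.0861
  k=2: S(2,0) = 10.8547; S(2,1) = 8.9200; S(2,2) = 7.3302
  k=3: S(3,0) = 11.9741; S(3,1) = 9.8399; S(3,2) = 8.0861; S(3,3) = 6.6449
Terminal payoffs V(N, i) = max(K - S_T, 0):
  V(3,0) = 0.000000; V(3,1) = 0.000000; V(3,2) = 0.563901; V(3,3) = 2.005116
Backward induction: V(k, i) = exp(-r*dt) * [p * V(k+1, i) + (1-p) * V(k+1, i+1)]; then take max(V_cont, immediate exercise) for American.
  V(2,0) = exp(-r*dt) * [p*0.000000 + (1-p)*0.000000] = 0.000000; exercise = 0.000000; V(2,0) = max -> 0.000000
  V(2,1) = exp(-r*dt) * [p*0.000000 + (1-p)*0.563901] = 0.291883; exercise = 0.000000; V(2,1) = max -> 0.291883
  V(2,2) = exp(-r*dt) * [p*0.563901 + (1-p)*2.005116] = 1.307924; exercise = 1.319844; V(2,2) = max -> 1.319844
  V(1,0) = exp(-r*dt) * [p*0.000000 + (1-p)*0.291883] = 0.151083; exercise = 0.000000; V(1,0) = max -> 0.151083
  V(1,1) = exp(-r*dt) * [p*0.291883 + (1-p)*1.319844] = 0.822950; exercise = 0.563901; V(1,1) = max -> 0.822950
  V(0,0) = exp(-r*dt) * [p*0.151083 + (1-p)*0.822950] = 0.498323; exercise = 0.000000; V(0,0) = max -> 0.498323

Answer: Price = V(0,0) = 0.4983


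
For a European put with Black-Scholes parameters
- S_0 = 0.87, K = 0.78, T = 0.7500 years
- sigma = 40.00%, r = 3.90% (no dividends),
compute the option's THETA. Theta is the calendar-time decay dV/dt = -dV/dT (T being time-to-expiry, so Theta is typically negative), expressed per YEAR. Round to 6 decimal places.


Answer: Theta = -0.055899

Derivation:
d1 = 0.5728737607; d2 = 0.2264635992
phi(d1) = 0.3385678695; exp(-qT) = 1.0000000000; exp(-rT) = 0.9711736407
Theta = -S*exp(-qT)*phi(d1)*sigma/(2*sqrt(T)) + r*K*exp(-rT)*N(-d2) - q*S*exp(-qT)*N(-d1)
N(-d1) = 0.2833650860; N(-d2) = 0.4104204337; sqrt(T) = 0.8660254038
Term 1 = -0.8700 * 1.0000000000 * 0.3385678695 * 0.4000 / (2 * 0.8660254038) = -0.0680243432
Term 2 = 0.0390 * 0.7800 * 0.9711736407 * 0.4104204337 = 0.0121250928
Term 3 = 0 (no dividend yield, q = 0)
Theta = -0.0680243432 + (0.0121250928) + (0.0000000000) = -0.055899


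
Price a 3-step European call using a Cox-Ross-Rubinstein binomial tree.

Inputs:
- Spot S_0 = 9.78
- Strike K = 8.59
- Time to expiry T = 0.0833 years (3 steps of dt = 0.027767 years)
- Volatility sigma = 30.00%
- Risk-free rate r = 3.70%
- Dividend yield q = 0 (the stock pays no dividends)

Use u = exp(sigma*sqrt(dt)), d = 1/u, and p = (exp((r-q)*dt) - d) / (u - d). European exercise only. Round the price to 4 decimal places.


dt = T/N = 0.027767
u = exp(sigma*sqrt(dt)) = 1.051261; d = 1/u = 0.951239
p = (exp((r-q)*dt) - d) / (u - d) = 0.497782
Discount per step: exp(-r*dt) = 0.998973
Stock lattice S(k, i) with i counting down-moves:
  k=0: S(0,0) = 9.7800
  k=1: S(1,0) = 10.2813; S(1,1) = 9.3031
  k=2: S(2,0) = 10.8084; S(2,1) = 9.7800; S(2,2) = 8.8495
  k=3: S(3,0) = 11.3624; S(3,1) = 10.2813; S(3,2) = 9.3031; S(3,3) = 8.4180
Terminal payoffs V(N, i) = max(S_T - K, 0):
  V(3,0) = 2.772398; V(3,1) = 1.691328; V(3,2) = 0.713117; V(3,3) = 0.000000
Backward induction: V(k, i) = exp(-r*dt) * [p * V(k+1, i) + (1-p) * V(k+1, i+1)].
  V(2,0) = exp(-r*dt) * [p*2.772398 + (1-p)*1.691328] = 2.227176
  V(2,1) = exp(-r*dt) * [p*1.691328 + (1-p)*0.713117] = 1.198821
  V(2,2) = exp(-r*dt) * [p*0.713117 + (1-p)*0.000000] = 0.354612
  V(1,0) = exp(-r*dt) * [p*2.227176 + (1-p)*1.198821] = 1.708961
  V(1,1) = exp(-r*dt) * [p*1.198821 + (1-p)*0.354612] = 0.774048
  V(0,0) = exp(-r*dt) * [p*1.708961 + (1-p)*0.774048] = 1.238158

Answer: Price = V(0,0) = 1.2382


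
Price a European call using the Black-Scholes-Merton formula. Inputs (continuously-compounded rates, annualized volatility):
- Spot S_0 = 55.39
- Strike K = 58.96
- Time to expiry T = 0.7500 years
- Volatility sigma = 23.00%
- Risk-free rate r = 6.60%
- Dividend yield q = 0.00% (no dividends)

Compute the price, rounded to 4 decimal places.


Answer: Price = 4.0709

Derivation:
d1 = (ln(S/K) + (r - q + 0.5*sigma^2) * T) / (sigma * sqrt(T)) = 0.03452717
d2 = d1 - sigma * sqrt(T) = -0.16465867
exp(-rT) = 0.95170516; exp(-qT) = 1.00000000
C = S_0 * exp(-qT) * N(d1) - K * exp(-rT) * N(d2)
N(d1) = 0.51377161; N(d2) = 0.43460632
C = 55.3900 * 1.00000000 * 0.51377161 - 58.9600 * 0.95170516 * 0.43460632 = 4.0709


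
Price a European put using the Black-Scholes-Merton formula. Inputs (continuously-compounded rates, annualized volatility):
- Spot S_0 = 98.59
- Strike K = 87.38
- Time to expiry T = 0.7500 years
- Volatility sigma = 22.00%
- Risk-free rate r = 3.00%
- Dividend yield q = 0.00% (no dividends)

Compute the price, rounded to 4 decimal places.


d1 = (ln(S/K) + (r - q + 0.5*sigma^2) * T) / (sigma * sqrt(T)) = 0.84688579
d2 = d1 - sigma * sqrt(T) = 0.65636020
exp(-rT) = 0.97775124; exp(-qT) = 1.00000000
P = K * exp(-rT) * N(-d2) - S_0 * exp(-qT) * N(-d1)
N(-d1) = 0.19852939; N(-d2) = 0.25579620
P = 87.3800 * 0.97775124 * 0.25579620 - 98.5900 * 1.00000000 * 0.19852939 = 2.2812

Answer: Price = 2.2812


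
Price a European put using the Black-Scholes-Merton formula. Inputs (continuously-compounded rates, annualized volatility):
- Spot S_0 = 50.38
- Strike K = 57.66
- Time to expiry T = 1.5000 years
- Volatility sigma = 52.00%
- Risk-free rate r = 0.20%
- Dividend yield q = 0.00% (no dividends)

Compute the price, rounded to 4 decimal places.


Answer: Price = 17.3068

Derivation:
d1 = (ln(S/K) + (r - q + 0.5*sigma^2) * T) / (sigma * sqrt(T)) = 0.11121716
d2 = d1 - sigma * sqrt(T) = -0.52565017
exp(-rT) = 0.99700450; exp(-qT) = 1.00000000
P = K * exp(-rT) * N(-d2) - S_0 * exp(-qT) * N(-d1)
N(-d1) = 0.45572207; N(-d2) = 0.70043435
P = 57.6600 * 0.99700450 * 0.70043435 - 50.3800 * 1.00000000 * 0.45572207 = 17.3068


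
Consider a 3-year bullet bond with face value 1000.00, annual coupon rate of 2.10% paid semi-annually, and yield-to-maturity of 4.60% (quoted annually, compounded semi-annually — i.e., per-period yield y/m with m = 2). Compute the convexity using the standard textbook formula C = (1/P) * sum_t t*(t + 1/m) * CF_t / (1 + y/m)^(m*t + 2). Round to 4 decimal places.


Coupon per period c = face * coupon_rate / m = 10.500000
Periods per year m = 2; per-period yield y/m = 0.023000
Number of cashflows N = 6
Cashflows (t years, CF_t, discount factor 1/(1+y/m)^(m*t), PV):
  t = 0.5000: CF_t = 10.500000, DF = 0.977517, PV = 10.263930
  t = 1.0000: CF_t = 10.500000, DF = 0.955540, PV = 10.033167
  t = 1.5000: CF_t = 10.500000, DF = 0.934056, PV = 9.807592
  t = 2.0000: CF_t = 10.500000, DF = 0.913056, PV = 9.587089
  t = 2.5000: CF_t = 10.500000, DF = 0.892528, PV = 9.371544
  t = 3.0000: CF_t = 1010.500000, DF = 0.872461, PV = 881.622196
Price P = sum_t PV_t = 930.685517
Convexity numerator sum_t t*(t + 1/m) * CF_t / (1+y/m)^(m*t + 2):
  t = 0.5000: term = 4.903796
  t = 1.0000: term = 14.380634
  t = 1.5000: term = 28.114631
  t = 2.0000: term = 45.804221
  t = 2.5000: term = 67.161614
  t = 3.0000: term = 8845.462532
Convexity = (1/P) * sum = 9005.827428 / 930.685517 = 9.676553

Answer: Convexity = 9.6766


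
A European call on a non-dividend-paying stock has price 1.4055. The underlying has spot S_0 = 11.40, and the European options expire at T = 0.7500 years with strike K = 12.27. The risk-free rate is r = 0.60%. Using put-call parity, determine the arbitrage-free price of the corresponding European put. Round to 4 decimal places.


Put-call parity: C - P = S_0 * exp(-qT) - K * exp(-rT).
S_0 * exp(-qT) = 11.4000 * 1.00000000 = 11.40000000
K * exp(-rT) = 12.2700 * 0.99551011 = 12.21490905
P = C - S*exp(-qT) + K*exp(-rT)
P = 1.4055 - 11.40000000 + 12.21490905 = 2.2204

Answer: Put price = 2.2204


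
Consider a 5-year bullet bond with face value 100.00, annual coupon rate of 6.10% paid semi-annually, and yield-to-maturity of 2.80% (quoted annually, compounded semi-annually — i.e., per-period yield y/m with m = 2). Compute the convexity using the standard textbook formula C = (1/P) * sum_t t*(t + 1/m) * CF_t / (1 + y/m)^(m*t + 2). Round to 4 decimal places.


Coupon per period c = face * coupon_rate / m = 3.050000
Periods per year m = 2; per-period yield y/m = 0.014000
Number of cashflows N = 10
Cashflows (t years, CF_t, discount factor 1/(1+y/m)^(m*t), PV):
  t = 0.5000: CF_t = 3.050000, DF = 0.986193, PV = 3.007890
  t = 1.0000: CF_t = 3.050000, DF = 0.972577, PV = 2.966360
  t = 1.5000: CF_t = 3.050000, DF = 0.959149, PV = 2.925405
  t = 2.0000: CF_t = 3.050000, DF = 0.945906, PV = 2.885015
  t = 2.5000: CF_t = 3.050000, DF = 0.932847, PV = 2.845182
  t = 3.0000: CF_t = 3.050000, DF = 0.919967, PV = 2.805899
  t = 3.5000: CF_t = 3.050000, DF = 0.907265, PV = 2.767159
  t = 4.0000: CF_t = 3.050000, DF = 0.894739, PV = 2.728954
  t = 4.5000: CF_t = 3.050000, DF = 0.882386, PV = 2.691276
  t = 5.0000: CF_t = 103.050000, DF = 0.870203, PV = 89.674393
Price P = sum_t PV_t = 115.297533
Convexity numerator sum_t t*(t + 1/m) * CF_t / (1+y/m)^(m*t + 2):
  t = 0.5000: term = 1.462702
  t = 1.0000: term = 4.327522
  t = 1.5000: term = 8.535546
  t = 2.0000: term = 14.029497
  t = 2.5000: term = 20.753694
  t = 3.0000: term = 28.654016
  t = 3.5000: term = 37.677865
  t = 4.0000: term = 47.774131
  t = 4.5000: term = 58.893159
  t = 5.0000: term = 2398.419961
Convexity = (1/P) * sum = 2620.528094 / 115.297533 = 22.728397

Answer: Convexity = 22.7284


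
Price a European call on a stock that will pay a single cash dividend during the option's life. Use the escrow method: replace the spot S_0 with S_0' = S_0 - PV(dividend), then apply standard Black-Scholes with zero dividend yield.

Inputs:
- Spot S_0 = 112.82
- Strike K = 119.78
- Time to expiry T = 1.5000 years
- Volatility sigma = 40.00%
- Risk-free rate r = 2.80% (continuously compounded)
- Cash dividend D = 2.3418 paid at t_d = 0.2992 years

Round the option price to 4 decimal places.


PV(D) = D * exp(-r * t_d) = 2.3418 * 0.99165739 = 2.32226329
S_0' = S_0 - PV(D) = 112.8200 - 2.32226329 = 110.49773671
d1 = (ln(S_0'/K) + (r + sigma^2/2)*T) / (sigma*sqrt(T)) = 0.16603113
d2 = d1 - sigma*sqrt(T) = -0.32386682
exp(-rT) = 0.95886978
N(d1) = 0.56593378; N(d2) = 0.37301943
C = S_0' * N(d1) - K * exp(-rT) * N(d2) = 110.49773671 * 0.56593378 - 119.7800 * 0.95886978 * 0.37301943 = 19.6918

Answer: Price = 19.6918


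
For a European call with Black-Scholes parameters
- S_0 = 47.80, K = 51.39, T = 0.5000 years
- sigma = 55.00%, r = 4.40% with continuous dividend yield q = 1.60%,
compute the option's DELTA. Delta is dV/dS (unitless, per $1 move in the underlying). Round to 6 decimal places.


d1 = 0.0442444131; d2 = -0.3446643166
phi(d1) = 0.3985519931; exp(-qT) = 0.9920319148; exp(-rT) = 0.9782402351
N(d1) = 0.5176452099
Delta = exp(-qT) * N(d1) = 0.9920319148 * 0.5176452099 = 0.513521

Answer: Delta = 0.513521


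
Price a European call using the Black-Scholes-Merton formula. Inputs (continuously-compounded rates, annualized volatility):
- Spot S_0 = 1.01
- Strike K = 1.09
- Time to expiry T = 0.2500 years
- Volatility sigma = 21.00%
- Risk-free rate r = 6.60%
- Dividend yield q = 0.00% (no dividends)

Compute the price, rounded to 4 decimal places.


Answer: Price = 0.0194

Derivation:
d1 = (ln(S/K) + (r - q + 0.5*sigma^2) * T) / (sigma * sqrt(T)) = -0.51633205
d2 = d1 - sigma * sqrt(T) = -0.62133205
exp(-rT) = 0.98363538; exp(-qT) = 1.00000000
C = S_0 * exp(-qT) * N(d1) - K * exp(-rT) * N(d2)
N(d1) = 0.30281126; N(d2) = 0.26719058
C = 1.0100 * 1.00000000 * 0.30281126 - 1.0900 * 0.98363538 * 0.26719058 = 0.0194


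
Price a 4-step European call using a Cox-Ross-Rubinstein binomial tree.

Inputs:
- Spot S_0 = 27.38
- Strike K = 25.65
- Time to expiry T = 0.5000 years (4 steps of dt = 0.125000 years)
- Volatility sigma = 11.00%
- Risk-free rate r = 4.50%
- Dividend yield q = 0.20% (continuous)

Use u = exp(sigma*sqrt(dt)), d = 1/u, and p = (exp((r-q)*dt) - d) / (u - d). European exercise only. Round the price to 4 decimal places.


Answer: Price = V(0,0) = 2.4144

Derivation:
dt = T/N = 0.125000
u = exp(sigma*sqrt(dt)) = 1.039657; d = 1/u = 0.961856
p = (exp((r-q)*dt) - d) / (u - d) = 0.559551
Discount per step: exp(-r*dt) = 0.994391
Stock lattice S(k, i) with i counting down-moves:
  k=0: S(0,0) = 27.3800
  k=1: S(1,0) = 28.4658; S(1,1) = 26.3356
  k=2: S(2,0) = 29.5947; S(2,1) = 27.3800; S(2,2) = 25.3311
  k=3: S(3,0) = 30.7683; S(3,1) = 28.4658; S(3,2) = 26.3356; S(3,3) = 24.3648
  k=4: S(4,0) = 31.9885; S(4,1) = 29.5947; S(4,2) = 27.3800; S(4,3) = 25.3311; S(4,4) = 23.4354
Terminal payoffs V(N, i) = max(S_T - K, 0):
  V(4,0) = 6.338495; V(4,1) = 3.944679; V(4,2) = 1.730000; V(4,3) = 0.000000; V(4,4) = 0.000000
Backward induction: V(k, i) = exp(-r*dt) * [p * V(k+1, i) + (1-p) * V(k+1, i+1)].
  V(3,0) = exp(-r*dt) * [p*6.338495 + (1-p)*3.944679] = 5.254500
  V(3,1) = exp(-r*dt) * [p*3.944679 + (1-p)*1.730000] = 2.952570
  V(3,2) = exp(-r*dt) * [p*1.730000 + (1-p)*0.000000] = 0.962593
  V(3,3) = exp(-r*dt) * [p*0.000000 + (1-p)*0.000000] = 0.000000
  V(2,0) = exp(-r*dt) * [p*5.254500 + (1-p)*2.952570] = 4.216830
  V(2,1) = exp(-r*dt) * [p*2.952570 + (1-p)*0.962593] = 2.064441
  V(2,2) = exp(-r*dt) * [p*0.962593 + (1-p)*0.000000] = 0.535598
  V(1,0) = exp(-r*dt) * [p*4.216830 + (1-p)*2.064441] = 3.250476
  V(1,1) = exp(-r*dt) * [p*2.064441 + (1-p)*0.535598] = 1.383260
  V(0,0) = exp(-r*dt) * [p*3.250476 + (1-p)*1.383260] = 2.414443


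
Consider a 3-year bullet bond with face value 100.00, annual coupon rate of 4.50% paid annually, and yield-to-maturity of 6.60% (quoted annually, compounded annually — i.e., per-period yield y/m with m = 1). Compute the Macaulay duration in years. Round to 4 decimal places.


Answer: Macaulay duration = 2.8687 years

Derivation:
Coupon per period c = face * coupon_rate / m = 4.500000
Periods per year m = 1; per-period yield y/m = 0.066000
Number of cashflows N = 3
Cashflows (t years, CF_t, discount factor 1/(1+y/m)^(m*t), PV):
  t = 1.0000: CF_t = 4.500000, DF = 0.938086, PV = 4.221388
  t = 2.0000: CF_t = 4.500000, DF = 0.880006, PV = 3.960027
  t = 3.0000: CF_t = 104.500000, DF = 0.825521, PV = 86.266996
Price P = sum_t PV_t = 94.448411
Macaulay numerator sum_t t * PV_t:
  t * PV_t at t = 1.0000: 4.221388
  t * PV_t at t = 2.0000: 7.920053
  t * PV_t at t = 3.0000: 258.800989
Macaulay duration D = (sum_t t * PV_t) / P = 270.942430 / 94.448411 = 2.868682


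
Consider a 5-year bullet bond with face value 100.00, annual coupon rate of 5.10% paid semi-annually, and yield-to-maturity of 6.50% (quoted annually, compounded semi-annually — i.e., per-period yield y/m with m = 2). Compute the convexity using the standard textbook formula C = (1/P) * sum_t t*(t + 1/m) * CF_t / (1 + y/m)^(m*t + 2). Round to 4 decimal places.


Answer: Convexity = 22.0959

Derivation:
Coupon per period c = face * coupon_rate / m = 2.550000
Periods per year m = 2; per-period yield y/m = 0.032500
Number of cashflows N = 10
Cashflows (t years, CF_t, discount factor 1/(1+y/m)^(m*t), PV):
  t = 0.5000: CF_t = 2.550000, DF = 0.968523, PV = 2.469734
  t = 1.0000: CF_t = 2.550000, DF = 0.938037, PV = 2.391994
  t = 1.5000: CF_t = 2.550000, DF = 0.908510, PV = 2.316701
  t = 2.0000: CF_t = 2.550000, DF = 0.879913, PV = 2.243778
  t = 2.5000: CF_t = 2.550000, DF = 0.852216, PV = 2.173151
  t = 3.0000: CF_t = 2.550000, DF = 0.825391, PV = 2.104747
  t = 3.5000: CF_t = 2.550000, DF = 0.799410, PV = 2.038496
  t = 4.0000: CF_t = 2.550000, DF = 0.774247, PV = 1.974330
  t = 4.5000: CF_t = 2.550000, DF = 0.749876, PV = 1.912184
  t = 5.0000: CF_t = 102.550000, DF = 0.726272, PV = 74.479210
Price P = sum_t PV_t = 94.104323
Convexity numerator sum_t t*(t + 1/m) * CF_t / (1+y/m)^(m*t + 2):
  t = 0.5000: term = 1.158351
  t = 1.0000: term = 3.365667
  t = 1.5000: term = 6.519453
  t = 2.0000: term = 10.523733
  t = 2.5000: term = 15.288716
  t = 3.0000: term = 20.730463
  t = 3.5000: term = 26.770573
  t = 4.0000: term = 33.335892
  t = 4.5000: term = 40.358223
  t = 5.0000: term = 1921.266608
Convexity = (1/P) * sum = 2079.317679 / 94.104323 = 22.095878


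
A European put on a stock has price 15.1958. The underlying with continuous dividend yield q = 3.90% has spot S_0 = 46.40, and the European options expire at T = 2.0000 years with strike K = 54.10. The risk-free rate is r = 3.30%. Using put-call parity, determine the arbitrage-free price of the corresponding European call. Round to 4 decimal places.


Put-call parity: C - P = S_0 * exp(-qT) - K * exp(-rT).
S_0 * exp(-qT) = 46.4000 * 0.92496443 = 42.91834939
K * exp(-rT) = 54.1000 * 0.93613086 = 50.64467976
C = P + S*exp(-qT) - K*exp(-rT)
C = 15.1958 + 42.91834939 - 50.64467976 = 7.4695

Answer: Call price = 7.4695


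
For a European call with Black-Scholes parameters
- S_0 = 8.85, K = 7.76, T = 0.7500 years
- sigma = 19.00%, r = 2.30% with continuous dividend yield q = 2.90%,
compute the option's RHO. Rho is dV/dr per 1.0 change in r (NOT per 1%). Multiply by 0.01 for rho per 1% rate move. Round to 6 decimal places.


d1 = 0.8537042922; d2 = 0.6891594655
phi(d1) = 0.2771090848; exp(-qT) = 0.9784848257; exp(-rT) = 0.9828979294
N(d2) = 0.7546385390
Rho = K*T*exp(-rT)*N(d2) = 7.7600 * 0.7500 * 0.9828979294 * 0.7546385390 = 4.316884

Answer: Rho = 4.316884


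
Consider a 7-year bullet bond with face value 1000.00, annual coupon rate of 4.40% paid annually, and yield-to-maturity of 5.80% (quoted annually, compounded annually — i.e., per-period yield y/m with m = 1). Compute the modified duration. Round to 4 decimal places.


Coupon per period c = face * coupon_rate / m = 44.000000
Periods per year m = 1; per-period yield y/m = 0.058000
Number of cashflows N = 7
Cashflows (t years, CF_t, discount factor 1/(1+y/m)^(m*t), PV):
  t = 1.0000: CF_t = 44.000000, DF = 0.945180, PV = 41.587902
  t = 2.0000: CF_t = 44.000000, DF = 0.893364, PV = 39.308036
  t = 3.0000: CF_t = 44.000000, DF = 0.844390, PV = 37.153153
  t = 4.0000: CF_t = 44.000000, DF = 0.798100, PV = 35.116401
  t = 5.0000: CF_t = 44.000000, DF = 0.754348, PV = 33.191306
  t = 6.0000: CF_t = 44.000000, DF = 0.712994, PV = 31.371745
  t = 7.0000: CF_t = 1044.000000, DF = 0.673908, PV = 703.559489
Price P = sum_t PV_t = 921.288031
First compute Macaulay numerator sum_t t * PV_t:
  t * PV_t at t = 1.0000: 41.587902
  t * PV_t at t = 2.0000: 78.616071
  t * PV_t at t = 3.0000: 111.459458
  t * PV_t at t = 4.0000: 140.465606
  t * PV_t at t = 5.0000: 165.956529
  t * PV_t at t = 6.0000: 188.230467
  t * PV_t at t = 7.0000: 4924.916423
Macaulay duration D = 5651.232456 / 921.288031 = 6.134056
Modified duration = D / (1 + y/m) = 6.134056 / (1 + 0.058000) = 5.797785

Answer: Modified duration = 5.7978


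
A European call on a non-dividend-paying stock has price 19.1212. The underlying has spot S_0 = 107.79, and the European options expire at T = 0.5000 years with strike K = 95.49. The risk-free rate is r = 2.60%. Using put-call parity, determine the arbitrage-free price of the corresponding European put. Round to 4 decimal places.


Answer: Put price = 5.5879

Derivation:
Put-call parity: C - P = S_0 * exp(-qT) - K * exp(-rT).
S_0 * exp(-qT) = 107.7900 * 1.00000000 = 107.79000000
K * exp(-rT) = 95.4900 * 0.98708414 = 94.25666405
P = C - S*exp(-qT) + K*exp(-rT)
P = 19.1212 - 107.79000000 + 94.25666405 = 5.5879


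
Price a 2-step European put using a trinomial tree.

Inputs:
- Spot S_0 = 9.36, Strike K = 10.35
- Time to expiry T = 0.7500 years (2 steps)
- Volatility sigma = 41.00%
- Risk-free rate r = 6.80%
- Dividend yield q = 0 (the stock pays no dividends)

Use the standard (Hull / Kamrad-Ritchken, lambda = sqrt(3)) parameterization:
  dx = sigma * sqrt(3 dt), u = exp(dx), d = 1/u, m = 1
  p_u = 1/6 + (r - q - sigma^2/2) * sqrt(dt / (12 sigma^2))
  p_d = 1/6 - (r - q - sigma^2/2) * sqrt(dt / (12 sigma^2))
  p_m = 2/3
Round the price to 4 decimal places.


dt = T/N = 0.375000; dx = sigma*sqrt(3*dt) = 0.434871
u = exp(dx) = 1.544763; d = 1/u = 0.647348
p_u = 0.159747, p_m = 0.666667, p_d = 0.173587
Discount per step: exp(-r*dt) = 0.974822
Stock lattice S(k, j) with j the centered position index:
  k=0: S(0,+0) = 9.3600
  k=1: S(1,-1) = 6.0592; S(1,+0) = 9.3600; S(1,+1) = 14.4590
  k=2: S(2,-2) = 3.9224; S(2,-1) = 6.0592; S(2,+0) = 9.3600; S(2,+1) = 14.4590; S(2,+2) = 22.3357
Terminal payoffs V(N, j) = max(K - S_T, 0):
  V(2,-2) = 6.427599; V(2,-1) = 4.290819; V(2,+0) = 0.990000; V(2,+1) = 0.000000; V(2,+2) = 0.000000
Backward induction: V(k, j) = exp(-r*dt) * [p_u * V(k+1, j+1) + p_m * V(k+1, j) + p_d * V(k+1, j-1)]
  V(1,-1) = exp(-r*dt) * [p_u*0.990000 + p_m*4.290819 + p_d*6.427599] = 4.030346
  V(1,+0) = exp(-r*dt) * [p_u*0.000000 + p_m*0.990000 + p_d*4.290819] = 1.369459
  V(1,+1) = exp(-r*dt) * [p_u*0.000000 + p_m*0.000000 + p_d*0.990000] = 0.167524
  V(0,+0) = exp(-r*dt) * [p_u*0.167524 + p_m*1.369459 + p_d*4.030346] = 1.598074

Answer: Price = V(0,0) = 1.5981


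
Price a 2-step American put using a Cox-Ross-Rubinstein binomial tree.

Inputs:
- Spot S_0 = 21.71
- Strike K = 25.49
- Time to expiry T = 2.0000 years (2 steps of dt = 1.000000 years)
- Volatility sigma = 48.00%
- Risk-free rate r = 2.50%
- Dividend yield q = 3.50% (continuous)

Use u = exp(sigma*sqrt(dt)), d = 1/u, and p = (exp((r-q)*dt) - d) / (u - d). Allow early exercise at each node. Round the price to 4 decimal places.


Answer: Price = V(0,0) = 8.2214

Derivation:
dt = T/N = 1.000000
u = exp(sigma*sqrt(dt)) = 1.616074; d = 1/u = 0.618783
p = (exp((r-q)*dt) - d) / (u - d) = 0.372275
Discount per step: exp(-r*dt) = 0.975310
Stock lattice S(k, i) with i counting down-moves:
  k=0: S(0,0) = 21.7100
  k=1: S(1,0) = 35.0850; S(1,1) = 13.4338
  k=2: S(2,0) = 56.6999; S(2,1) = 21.7100; S(2,2) = 8.3126
Terminal payoffs V(N, i) = max(K - S_T, 0):
  V(2,0) = 0.000000; V(2,1) = 3.780000; V(2,2) = 17.177395
Backward induction: V(k, i) = exp(-r*dt) * [p * V(k+1, i) + (1-p) * V(k+1, i+1)]; then take max(V_cont, immediate exercise) for American.
  V(1,0) = exp(-r*dt) * [p*0.000000 + (1-p)*3.780000] = 2.314216; exercise = 0.000000; V(1,0) = max -> 2.314216
  V(1,1) = exp(-r*dt) * [p*3.780000 + (1-p)*17.177395] = 11.888912; exercise = 12.056213; V(1,1) = max -> 12.056213
  V(0,0) = exp(-r*dt) * [p*2.314216 + (1-p)*12.056213] = 8.221386; exercise = 3.780000; V(0,0) = max -> 8.221386


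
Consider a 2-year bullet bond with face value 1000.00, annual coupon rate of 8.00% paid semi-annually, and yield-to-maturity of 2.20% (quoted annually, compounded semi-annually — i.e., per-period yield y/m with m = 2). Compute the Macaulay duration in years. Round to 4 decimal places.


Answer: Macaulay duration = 1.8941 years

Derivation:
Coupon per period c = face * coupon_rate / m = 40.000000
Periods per year m = 2; per-period yield y/m = 0.011000
Number of cashflows N = 4
Cashflows (t years, CF_t, discount factor 1/(1+y/m)^(m*t), PV):
  t = 0.5000: CF_t = 40.000000, DF = 0.989120, PV = 39.564787
  t = 1.0000: CF_t = 40.000000, DF = 0.978358, PV = 39.134310
  t = 1.5000: CF_t = 40.000000, DF = 0.967713, PV = 38.708516
  t = 2.0000: CF_t = 1040.000000, DF = 0.957184, PV = 995.471239
Price P = sum_t PV_t = 1112.878852
Macaulay numerator sum_t t * PV_t:
  t * PV_t at t = 0.5000: 19.782394
  t * PV_t at t = 1.0000: 39.134310
  t * PV_t at t = 1.5000: 58.062774
  t * PV_t at t = 2.0000: 1990.942478
Macaulay duration D = (sum_t t * PV_t) / P = 2107.921956 / 1112.878852 = 1.894116
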